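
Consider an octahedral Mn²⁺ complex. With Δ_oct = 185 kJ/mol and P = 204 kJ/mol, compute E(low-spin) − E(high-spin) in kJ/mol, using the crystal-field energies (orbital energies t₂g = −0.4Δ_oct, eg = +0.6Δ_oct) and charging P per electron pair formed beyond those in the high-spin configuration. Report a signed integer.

38

Group 7 minus oxidation state +2 gives a d⁵ configuration for Mn²⁺.
High-spin d⁵ fills as t₂g³ eg² with CFSE 3(−0.4) + 2(+0.6) = 0.0Δ_oct = 0 kJ/mol.
For low-spin the configuration is t₂g⁵ eg⁰: orbital energy -2.0 × 185 = -370 kJ/mol, and 2 additional pairs relative to high-spin add 408 kJ/mol, giving 38 kJ/mol.
E(LS) − E(HS) = 38 − (0) = 38 kJ/mol.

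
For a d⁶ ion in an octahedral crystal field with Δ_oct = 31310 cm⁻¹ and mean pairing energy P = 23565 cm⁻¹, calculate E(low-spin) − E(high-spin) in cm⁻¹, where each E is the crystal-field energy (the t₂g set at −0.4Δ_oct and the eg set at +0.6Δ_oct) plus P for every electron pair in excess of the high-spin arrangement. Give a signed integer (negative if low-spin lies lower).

High-spin: t₂g⁴ eg², CFSE = -0.4Δ_oct = -12524 cm⁻¹.
Low-spin: t₂g⁶ eg⁰, orbital CFSE = -2.4Δ_oct = -75144 cm⁻¹; plus 2 excess pairs × P = +47130 cm⁻¹; total -28014 cm⁻¹.
The difference is -28014 − (-12524) = -15490 cm⁻¹, so low-spin lies lower.

-15490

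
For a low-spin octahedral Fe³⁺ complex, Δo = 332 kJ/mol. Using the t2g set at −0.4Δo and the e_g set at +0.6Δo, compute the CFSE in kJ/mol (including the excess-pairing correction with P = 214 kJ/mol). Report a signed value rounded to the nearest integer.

-236

Fe³⁺: group 8, so d-count = 8 − 3 = 5.
Configuration: t2g^5 e_g^0.
CFSE(orbital) = 5×(-0.4Δo) + 0×(0.6Δo) = -2.0Δo; with Δo = 332 kJ/mol that is -664 kJ/mol.
High-spin d⁵ would be t2g^3 e_g^2 with 0 pairs; low-spin has 2, so 2 excess pairs cost +2P = +428 kJ/mol.
Net CFSE = -664 + 428 = -236 kJ/mol.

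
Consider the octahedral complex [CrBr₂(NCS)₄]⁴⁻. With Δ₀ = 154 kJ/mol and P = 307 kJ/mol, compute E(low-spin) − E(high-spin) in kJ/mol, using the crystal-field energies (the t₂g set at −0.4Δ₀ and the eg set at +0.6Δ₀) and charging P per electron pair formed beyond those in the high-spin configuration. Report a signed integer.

Ligand charges: 2×(-1) from Br⁻ and 4×(-1) from NCS⁻ sum to -6; with overall charge -4, Cr is +2.
Group 6 minus oxidation state +2 gives a d⁴ configuration for Cr²⁺.
High-spin: t₂g³ eg¹, CFSE = -0.6Δ₀ = -92 kJ/mol.
Low-spin t₂g⁴ eg⁰ gives -1.6Δ₀ = -246 kJ/mol, but forming 1 extra pair costs 1P = 307 kJ/mol, so E(LS) = -246 + 307 = 61 kJ/mol.
E(LS) − E(HS) = 61 − (-92) = 153 kJ/mol.

153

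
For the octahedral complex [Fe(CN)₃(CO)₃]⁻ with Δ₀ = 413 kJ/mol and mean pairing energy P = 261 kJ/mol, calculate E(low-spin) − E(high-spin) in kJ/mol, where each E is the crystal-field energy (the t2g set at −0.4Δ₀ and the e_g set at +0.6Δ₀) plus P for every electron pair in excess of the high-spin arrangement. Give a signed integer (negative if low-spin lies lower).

-304

Ligand charges: 3×(-1) from CN⁻ and 3×(+0) from CO sum to -3; with overall charge -1, Fe is +2.
Fe²⁺: group 8, so d-count = 8 − 2 = 6.
High-spin: t2g^4 e_g^2, CFSE = -0.4Δ₀ = -165 kJ/mol.
Low-spin: t2g^6 e_g^0, orbital CFSE = -2.4Δ₀ = -991 kJ/mol; plus 2 excess pairs × P = +522 kJ/mol; total -469 kJ/mol.
Thus E(LS) − E(HS) = -304 kJ/mol.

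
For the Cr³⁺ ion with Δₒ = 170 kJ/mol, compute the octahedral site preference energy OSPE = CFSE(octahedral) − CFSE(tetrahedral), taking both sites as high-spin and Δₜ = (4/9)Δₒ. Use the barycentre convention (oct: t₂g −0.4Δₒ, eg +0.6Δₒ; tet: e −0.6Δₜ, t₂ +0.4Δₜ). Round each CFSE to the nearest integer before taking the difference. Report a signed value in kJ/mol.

-144

Group 6 minus oxidation state +3 gives a d³ configuration for Cr³⁺.
Octahedral high-spin t₂g³ eg⁰: CFSE = -1.2 × 170 = -204 kJ/mol.
Tetrahedral: e² t₂¹, CFSE = 2(−0.6) + 1(+0.4) = -0.8Δₜ = -0.8 × (4/9) × 170 = -60 kJ/mol.
OSPE = -204 − (-60) = -144 kJ/mol.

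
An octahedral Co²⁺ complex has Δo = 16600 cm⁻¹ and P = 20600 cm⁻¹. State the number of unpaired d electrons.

Co is in group 9, so Co²⁺ is d⁷ (9 − 2 = 7).
With Δo < P the complex is high-spin.
That gives t₂g⁵ eg².
Unpaired electrons: 3.

3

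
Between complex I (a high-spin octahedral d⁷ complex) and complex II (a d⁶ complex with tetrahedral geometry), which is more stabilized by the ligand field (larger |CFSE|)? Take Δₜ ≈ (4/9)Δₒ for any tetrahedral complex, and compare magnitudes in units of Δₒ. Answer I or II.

I

I: t₂g⁵ eg², CFSE = -0.8Δₒ.
II: Tetrahedral splitting is small, so the complex is high-spin; e³ t₂³, CFSE = -0.6Δₜ ≈ -0.27Δₒ.
So I has the larger |CFSE|.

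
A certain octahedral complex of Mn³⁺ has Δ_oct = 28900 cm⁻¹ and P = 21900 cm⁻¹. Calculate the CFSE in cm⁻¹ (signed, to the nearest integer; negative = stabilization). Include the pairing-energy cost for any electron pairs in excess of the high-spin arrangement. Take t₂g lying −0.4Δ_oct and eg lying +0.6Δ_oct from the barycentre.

Mn sits in group 7; removing 3 electrons leaves Mn³⁺ with 7 − 3 = 4 d electrons.
Here Δ_oct > P (28900 > 21900), so the low-spin state is favoured.
Configuration: t₂g⁴ eg⁰.
Orbital CFSE = -1.6Δ_oct = -1.6 × 28900 = -46240 cm⁻¹.
Excess pairs vs high-spin: 1 − 0 = 1; pairing cost = +21900 cm⁻¹.
Net CFSE = -46240 + 21900 = -24340 cm⁻¹.

-24340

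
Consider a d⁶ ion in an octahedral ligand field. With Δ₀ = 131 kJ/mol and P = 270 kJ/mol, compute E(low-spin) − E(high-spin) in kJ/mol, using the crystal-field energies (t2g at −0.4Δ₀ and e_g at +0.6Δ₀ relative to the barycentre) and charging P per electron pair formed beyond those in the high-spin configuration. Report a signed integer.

278

In the high-spin limit (t2g^4 e_g^2) the orbital term is -0.4Δ₀ = -52 kJ/mol, with no excess pairing.
For low-spin the configuration is t2g^6 e_g^0: orbital energy -2.4 × 131 = -314 kJ/mol, and 2 additional pairs relative to high-spin add 540 kJ/mol, giving 226 kJ/mol.
E(LS) − E(HS) = 226 − (-52) = 278 kJ/mol.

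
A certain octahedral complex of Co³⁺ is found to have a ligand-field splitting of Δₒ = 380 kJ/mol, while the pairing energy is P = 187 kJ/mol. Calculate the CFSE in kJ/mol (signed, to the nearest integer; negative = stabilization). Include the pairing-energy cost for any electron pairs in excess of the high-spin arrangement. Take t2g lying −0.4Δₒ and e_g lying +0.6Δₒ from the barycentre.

Co sits in group 9; removing 3 electrons leaves Co³⁺ with 9 − 3 = 6 d electrons.
Δₒ > P, so pairing is preferred: the ground state is low-spin.
Configuration: t2g^6 e_g^0.
Orbital CFSE = -2.4Δₒ = -2.4 × 380 = -912 kJ/mol.
Excess pairs vs high-spin: 3 − 1 = 2; pairing cost = +374 kJ/mol.
Net CFSE = -912 + 374 = -538 kJ/mol.

-538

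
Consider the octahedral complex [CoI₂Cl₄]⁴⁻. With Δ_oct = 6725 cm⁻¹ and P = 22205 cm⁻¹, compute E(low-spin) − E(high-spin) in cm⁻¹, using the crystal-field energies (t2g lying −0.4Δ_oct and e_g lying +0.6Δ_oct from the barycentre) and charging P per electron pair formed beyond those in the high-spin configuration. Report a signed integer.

Ligand charges: 2×(-1) from I⁻ and 4×(-1) from Cl⁻ sum to -6; with overall charge -4, Co is +2.
Co is in group 9, so Co²⁺ is d⁷ (9 − 2 = 7).
High-spin: t2g^5 e_g^2, CFSE = -0.8Δ_oct = -5380 cm⁻¹.
Low-spin: t2g^6 e_g^1, orbital CFSE = -1.8Δ_oct = -12105 cm⁻¹; plus 1 excess pair × P = +22205 cm⁻¹; total 10100 cm⁻¹.
E(LS) − E(HS) = 10100 − (-5380) = 15480 cm⁻¹.

15480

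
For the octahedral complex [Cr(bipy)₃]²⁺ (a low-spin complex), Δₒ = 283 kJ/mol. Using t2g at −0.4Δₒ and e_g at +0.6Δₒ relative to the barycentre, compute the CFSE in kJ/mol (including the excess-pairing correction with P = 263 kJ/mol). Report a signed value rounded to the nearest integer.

bipy is neutral, so the +2 overall charge sits on Cr: oxidation state +2.
Group 6 minus oxidation state +2 gives a d⁴ configuration for Cr²⁺.
The d⁴ electrons fill as t2g^4 e_g^0.
Orbital CFSE = 4(-0.4) + 0(0.6) = -1.6Δₒ = -1.6 × 283 = -453 kJ/mol.
Pairing penalty: 1 pair vs 0 in the high-spin reference → 1 extra × P = 263 kJ/mol.
Net CFSE = -453 + 263 = -190 kJ/mol.

-190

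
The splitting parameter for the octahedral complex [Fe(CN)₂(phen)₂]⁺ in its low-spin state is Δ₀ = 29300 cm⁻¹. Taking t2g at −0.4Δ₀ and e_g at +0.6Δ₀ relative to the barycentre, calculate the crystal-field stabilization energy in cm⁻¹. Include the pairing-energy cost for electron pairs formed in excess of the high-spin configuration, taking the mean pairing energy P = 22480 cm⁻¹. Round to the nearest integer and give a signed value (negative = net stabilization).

-13640

Ligand charges: 2×(-1) from CN⁻ and 2×(+0) from phen sum to -2; with overall charge +1, Fe is +3.
Fe is in group 8, so Fe³⁺ is d⁵ (8 − 3 = 5).
Electron filling gives t2g^5 e_g^0.
Orbital CFSE = 5(-0.4) + 0(0.6) = -2.0Δ₀ = -2.0 × 29300 = -58600 cm⁻¹.
High-spin d⁵ would be t2g^3 e_g^2 with 0 pairs; low-spin has 2, so 2 excess pairs cost +2P = +44960 cm⁻¹.
Overall CFSE = -58600 + 44960 = -13640 cm⁻¹.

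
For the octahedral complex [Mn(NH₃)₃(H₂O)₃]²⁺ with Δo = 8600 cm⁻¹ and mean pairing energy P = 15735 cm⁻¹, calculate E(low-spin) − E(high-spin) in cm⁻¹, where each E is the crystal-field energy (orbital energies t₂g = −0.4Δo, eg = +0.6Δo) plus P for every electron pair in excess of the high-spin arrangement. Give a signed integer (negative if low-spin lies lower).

Ligand charges: 3×(+0) from NH₃ and 3×(+0) from H₂O sum to +0; with overall charge +2, Mn is +2.
Group 7 minus oxidation state +2 gives a d⁵ configuration for Mn²⁺.
High-spin: t₂g³ eg², CFSE = 0.0Δo = 0 cm⁻¹.
Low-spin: t₂g⁵ eg⁰, orbital CFSE = -2.0Δo = -17200 cm⁻¹; plus 2 excess pairs × P = +31470 cm⁻¹; total 14270 cm⁻¹.
E(LS) − E(HS) = 14270 − (0) = 14270 cm⁻¹.

14270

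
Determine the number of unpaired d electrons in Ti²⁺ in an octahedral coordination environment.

2

Ti is in group 4, so Ti²⁺ is d² (4 − 2 = 2).
For octahedral d² the high- and low-spin configurations coincide.
Configuration: t₂g² eg⁰, giving 2 unpaired electrons.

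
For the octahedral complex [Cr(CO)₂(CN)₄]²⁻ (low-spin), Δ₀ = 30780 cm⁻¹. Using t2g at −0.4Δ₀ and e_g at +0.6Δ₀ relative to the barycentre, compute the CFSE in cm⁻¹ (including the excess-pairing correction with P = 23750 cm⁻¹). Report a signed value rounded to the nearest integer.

Ligand charges: 2×(+0) from CO and 4×(-1) from CN⁻ sum to -4; with overall charge -2, Cr is +2.
Cr²⁺: group 6, so d-count = 6 − 2 = 4.
Configuration: t2g^4 e_g^0.
CFSE(orbital) = 4×(-0.4Δ₀) + 0×(0.6Δ₀) = -1.6Δ₀; with Δ₀ = 30780 cm⁻¹ that is -49248 cm⁻¹.
Pairing penalty: 1 pair vs 0 in the high-spin reference → 1 extra × P = 23750 cm⁻¹.
Net CFSE = -49248 + 23750 = -25498 cm⁻¹.

-25498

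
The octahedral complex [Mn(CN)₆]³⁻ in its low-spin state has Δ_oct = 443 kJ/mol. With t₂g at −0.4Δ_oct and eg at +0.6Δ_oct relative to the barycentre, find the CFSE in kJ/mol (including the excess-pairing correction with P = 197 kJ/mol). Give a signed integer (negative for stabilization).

-512

Each CN⁻ contributes -1; 6 × (-1) = -6. With overall charge -3, Mn is in the +3 oxidation state.
Mn is in group 7, so Mn³⁺ is d⁴ (7 − 3 = 4).
Configuration: t₂g⁴ eg⁰.
The orbital stabilization is -1.6Δ_oct = -1.6 × 443 = -709 kJ/mol.
Pairing penalty: 1 pair vs 0 in the high-spin reference → 1 extra × P = 197 kJ/mol.
Net CFSE = -709 + 197 = -512 kJ/mol.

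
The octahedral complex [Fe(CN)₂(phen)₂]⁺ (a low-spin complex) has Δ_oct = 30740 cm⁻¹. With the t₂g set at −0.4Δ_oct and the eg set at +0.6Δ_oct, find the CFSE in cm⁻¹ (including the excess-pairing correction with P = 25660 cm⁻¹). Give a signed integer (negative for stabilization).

Ligand charges: 2×(-1) from CN⁻ and 2×(+0) from phen sum to -2; with overall charge +1, Fe is +3.
Fe sits in group 8; removing 3 electrons leaves Fe³⁺ with 8 − 3 = 5 d electrons.
The d⁵ electrons fill as t₂g⁵ eg⁰.
CFSE(orbital) = 5×(-0.4Δ_oct) + 0×(0.6Δ_oct) = -2.0Δ_oct; with Δ_oct = 30740 cm⁻¹ that is -61480 cm⁻¹.
Pairing penalty: 2 pairs vs 0 in the high-spin reference → 2 extra × P = 51320 cm⁻¹.
Combining: -61480 + 51320 = -10160 cm⁻¹.

-10160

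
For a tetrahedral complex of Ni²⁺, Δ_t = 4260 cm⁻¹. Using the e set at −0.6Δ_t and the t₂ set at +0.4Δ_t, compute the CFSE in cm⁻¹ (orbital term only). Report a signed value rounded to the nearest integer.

Ni²⁺: group 10, so d-count = 10 − 2 = 8.
Tetrahedral splitting is small, so the complex is high-spin.
The d⁸ electrons fill as e⁴ t₂⁴.
Orbital CFSE = 4(-0.6) + 4(0.4) = -0.8Δ_t = -0.8 × 4260 = -3408 cm⁻¹.

-3408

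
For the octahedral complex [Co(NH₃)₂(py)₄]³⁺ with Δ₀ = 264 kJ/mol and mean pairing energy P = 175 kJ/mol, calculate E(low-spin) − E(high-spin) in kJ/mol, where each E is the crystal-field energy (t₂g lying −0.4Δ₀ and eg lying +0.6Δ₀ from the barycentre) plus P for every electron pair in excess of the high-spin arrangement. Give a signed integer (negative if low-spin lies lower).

-178

Ligand charges: 2×(+0) from NH₃ and 4×(+0) from py sum to +0; with overall charge +3, Co is +3.
Co is in group 9, so Co³⁺ is d⁶ (9 − 3 = 6).
High-spin d⁶ fills as t₂g⁴ eg² with CFSE 4(−0.4) + 2(+0.6) = -0.4Δ₀ = -106 kJ/mol.
Low-spin t₂g⁶ eg⁰ gives -2.4Δ₀ = -634 kJ/mol, but forming 2 extra pairs costs 2P = 350 kJ/mol, so E(LS) = -634 + 350 = -284 kJ/mol.
The difference is -284 − (-106) = -178 kJ/mol, so low-spin lies lower.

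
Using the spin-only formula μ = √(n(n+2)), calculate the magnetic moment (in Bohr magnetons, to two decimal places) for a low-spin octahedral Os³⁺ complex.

1.73 Bohr magnetons

Group 8 minus oxidation state +3 gives a d⁵ configuration for Os³⁺.
Configuration: t2g^5 e_g^0 → 1 unpaired electron.
μ(spin-only) = √[1(1+2)] = √3 ≈ 1.73 Bohr magnetons.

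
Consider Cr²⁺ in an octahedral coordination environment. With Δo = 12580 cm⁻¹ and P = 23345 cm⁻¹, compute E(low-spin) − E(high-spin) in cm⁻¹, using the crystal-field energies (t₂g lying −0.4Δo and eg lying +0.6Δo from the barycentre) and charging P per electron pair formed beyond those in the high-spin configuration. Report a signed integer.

Cr²⁺: group 6, so d-count = 6 − 2 = 4.
High-spin d⁴ fills as t₂g³ eg¹ with CFSE 3(−0.4) + 1(+0.6) = -0.6Δo = -7548 cm⁻¹.
Low-spin t₂g⁴ eg⁰ gives -1.6Δo = -20128 cm⁻¹, but forming 1 extra pair costs 1P = 23345 cm⁻¹, so E(LS) = -20128 + 23345 = 3217 cm⁻¹.
E(LS) − E(HS) = 3217 − (-7548) = 10765 cm⁻¹.

10765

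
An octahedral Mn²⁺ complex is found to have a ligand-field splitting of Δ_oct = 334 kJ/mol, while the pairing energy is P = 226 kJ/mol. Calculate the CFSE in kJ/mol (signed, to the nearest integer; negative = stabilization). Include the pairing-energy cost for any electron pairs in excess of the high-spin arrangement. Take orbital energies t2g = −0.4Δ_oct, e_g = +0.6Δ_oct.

Mn sits in group 7; removing 2 electrons leaves Mn²⁺ with 7 − 2 = 5 d electrons.
Since Δ_oct = 334 kJ/mol > P = 226 kJ/mol, the complex adopts the low-spin configuration.
Configuration: t2g^5 e_g^0.
Orbital CFSE = -2.0Δ_oct = -2.0 × 334 = -668 kJ/mol.
Excess pairs vs high-spin: 2 − 0 = 2; pairing cost = +452 kJ/mol.
Net CFSE = -668 + 452 = -216 kJ/mol.

-216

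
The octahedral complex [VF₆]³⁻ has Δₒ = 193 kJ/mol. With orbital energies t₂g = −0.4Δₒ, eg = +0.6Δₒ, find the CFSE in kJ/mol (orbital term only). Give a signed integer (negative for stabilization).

-154

Each F⁻ contributes -1; 6 × (-1) = -6. With overall charge -3, V is in the +3 oxidation state.
V sits in group 5; removing 3 electrons leaves V³⁺ with 5 − 3 = 2 d electrons.
The d² electrons fill as t₂g² eg⁰.
The orbital stabilization is -0.8Δₒ = -0.8 × 193 = -154 kJ/mol.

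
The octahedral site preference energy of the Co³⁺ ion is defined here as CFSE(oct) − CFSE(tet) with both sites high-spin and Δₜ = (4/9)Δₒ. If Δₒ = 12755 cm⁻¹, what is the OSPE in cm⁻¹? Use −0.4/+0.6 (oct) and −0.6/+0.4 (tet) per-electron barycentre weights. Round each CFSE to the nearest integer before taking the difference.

Co sits in group 9; removing 3 electrons leaves Co³⁺ with 9 − 3 = 6 d electrons.
Octahedral high-spin t2g^4 e_g^2: CFSE = -0.4 × 12755 = -5102 cm⁻¹.
Tetrahedral e^3 t2^3 gives -0.6Δₜ = -0.6 × (4/9) × 12755 = -3401 cm⁻¹.
OSPE = CFSE(oct) − CFSE(tet) = -5102 − (-3401) = -1701 cm⁻¹.

-1701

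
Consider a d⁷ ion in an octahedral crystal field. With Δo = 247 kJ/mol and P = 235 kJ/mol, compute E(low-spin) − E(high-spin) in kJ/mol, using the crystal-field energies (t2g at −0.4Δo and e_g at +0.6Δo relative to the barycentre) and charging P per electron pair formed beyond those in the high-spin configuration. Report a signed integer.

-12

In the high-spin limit (t2g^5 e_g^2) the orbital term is -0.8Δo = -198 kJ/mol, with no excess pairing.
Low-spin: t2g^6 e_g^1, orbital CFSE = -1.8Δo = -445 kJ/mol; plus 1 excess pair × P = +235 kJ/mol; total -210 kJ/mol.
Thus E(LS) − E(HS) = -12 kJ/mol.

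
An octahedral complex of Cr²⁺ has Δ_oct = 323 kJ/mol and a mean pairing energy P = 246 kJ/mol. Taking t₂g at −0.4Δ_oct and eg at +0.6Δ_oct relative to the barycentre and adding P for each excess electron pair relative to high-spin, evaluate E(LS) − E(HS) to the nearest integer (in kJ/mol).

Cr²⁺: group 6, so d-count = 6 − 2 = 4.
High-spin: t₂g³ eg¹, CFSE = -0.6Δ_oct = -194 kJ/mol.
For low-spin the configuration is t₂g⁴ eg⁰: orbital energy -1.6 × 323 = -517 kJ/mol, and 1 additional pair relative to high-spin adds 246 kJ/mol, giving -271 kJ/mol.
The difference is -271 − (-194) = -77 kJ/mol, so low-spin lies lower.

-77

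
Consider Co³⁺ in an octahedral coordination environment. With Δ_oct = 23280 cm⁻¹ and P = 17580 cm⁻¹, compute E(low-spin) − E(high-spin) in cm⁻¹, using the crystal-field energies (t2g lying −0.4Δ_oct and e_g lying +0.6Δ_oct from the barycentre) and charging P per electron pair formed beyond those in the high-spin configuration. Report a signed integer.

Co³⁺: group 9, so d-count = 9 − 3 = 6.
High-spin: t2g^4 e_g^2, CFSE = -0.4Δ_oct = -9312 cm⁻¹.
Low-spin: t2g^6 e_g^0, orbital CFSE = -2.4Δ_oct = -55872 cm⁻¹; plus 2 excess pairs × P = +35160 cm⁻¹; total -20712 cm⁻¹.
Thus E(LS) − E(HS) = -11400 cm⁻¹.

-11400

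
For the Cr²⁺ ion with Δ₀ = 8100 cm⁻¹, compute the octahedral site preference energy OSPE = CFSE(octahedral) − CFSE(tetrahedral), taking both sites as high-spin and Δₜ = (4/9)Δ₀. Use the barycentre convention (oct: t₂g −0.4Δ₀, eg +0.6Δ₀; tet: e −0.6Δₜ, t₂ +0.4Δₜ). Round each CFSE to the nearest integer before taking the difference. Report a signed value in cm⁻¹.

Cr sits in group 6; removing 2 electrons leaves Cr²⁺ with 6 − 2 = 4 d electrons.
Octahedral (high-spin): t2g^3 e_g^1, CFSE = 3(−0.4) + 1(+0.6) = -0.6Δ₀ = -0.6 × 8100 = -4860 cm⁻¹.
Tetrahedral: e^2 t2^2, CFSE = 2(−0.6) + 2(+0.4) = -0.4Δₜ = -0.4 × (4/9) × 8100 = -1440 cm⁻¹.
OSPE = CFSE(oct) − CFSE(tet) = -4860 − (-1440) = -3420 cm⁻¹.

-3420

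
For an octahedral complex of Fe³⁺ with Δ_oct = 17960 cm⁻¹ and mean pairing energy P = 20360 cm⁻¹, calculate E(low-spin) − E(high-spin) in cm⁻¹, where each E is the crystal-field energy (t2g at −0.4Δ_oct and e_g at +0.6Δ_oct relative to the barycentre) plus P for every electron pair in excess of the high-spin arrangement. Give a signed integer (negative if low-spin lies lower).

Fe is in group 8, so Fe³⁺ is d⁵ (8 − 3 = 5).
High-spin d⁵ fills as t2g^3 e_g^2 with CFSE 3(−0.4) + 2(+0.6) = 0.0Δ_oct = 0 cm⁻¹.
Low-spin: t2g^5 e_g^0, orbital CFSE = -2.0Δ_oct = -35920 cm⁻¹; plus 2 excess pairs × P = +40720 cm⁻¹; total 4800 cm⁻¹.
The difference is 4800 − (0) = 4800 cm⁻¹, so high-spin lies lower.

4800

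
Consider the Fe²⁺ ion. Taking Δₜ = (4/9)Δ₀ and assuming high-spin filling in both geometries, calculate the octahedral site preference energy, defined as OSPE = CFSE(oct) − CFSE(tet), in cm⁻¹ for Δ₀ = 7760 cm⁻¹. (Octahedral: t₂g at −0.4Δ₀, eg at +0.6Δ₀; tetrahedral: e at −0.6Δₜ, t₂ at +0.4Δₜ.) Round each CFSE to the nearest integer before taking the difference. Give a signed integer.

-1035

Group 8 minus oxidation state +2 gives a d⁶ configuration for Fe²⁺.
Octahedral high-spin t₂g⁴ eg²: CFSE = -0.4 × 7760 = -3104 cm⁻¹.
In a tetrahedral site the filling is e³ t₂³: CFSE(tet) = -0.6Δₜ = -0.6 × (4/9)(7760) = -2069 cm⁻¹.
OSPE = CFSE(oct) − CFSE(tet) = -3104 − (-2069) = -1035 cm⁻¹.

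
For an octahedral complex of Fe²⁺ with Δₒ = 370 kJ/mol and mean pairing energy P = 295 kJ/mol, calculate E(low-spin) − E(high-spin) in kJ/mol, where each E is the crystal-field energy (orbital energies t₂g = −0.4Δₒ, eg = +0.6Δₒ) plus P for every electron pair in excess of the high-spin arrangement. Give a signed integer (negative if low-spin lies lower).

Fe sits in group 8; removing 2 electrons leaves Fe²⁺ with 8 − 2 = 6 d electrons.
High-spin d⁶ fills as t₂g⁴ eg² with CFSE 4(−0.4) + 2(+0.6) = -0.4Δₒ = -148 kJ/mol.
Low-spin: t₂g⁶ eg⁰, orbital CFSE = -2.4Δₒ = -888 kJ/mol; plus 2 excess pairs × P = +590 kJ/mol; total -298 kJ/mol.
E(LS) − E(HS) = -298 − (-148) = -150 kJ/mol.

-150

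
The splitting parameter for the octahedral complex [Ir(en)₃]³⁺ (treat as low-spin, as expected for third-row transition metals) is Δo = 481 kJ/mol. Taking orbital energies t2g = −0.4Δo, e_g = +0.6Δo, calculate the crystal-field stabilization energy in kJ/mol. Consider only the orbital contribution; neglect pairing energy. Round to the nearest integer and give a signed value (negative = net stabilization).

-1154

en is neutral, so the +3 overall charge sits on Ir: oxidation state +3.
Ir³⁺: group 9, so d-count = 9 − 3 = 6.
The d⁶ electrons fill as t2g^6 e_g^0.
CFSE(orbital) = 6×(-0.4Δo) + 0×(0.6Δo) = -2.4Δo; with Δo = 481 kJ/mol that is -1154 kJ/mol.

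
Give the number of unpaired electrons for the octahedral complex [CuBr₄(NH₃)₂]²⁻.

Ligand charges: 4×(-1) from Br⁻ and 2×(+0) from NH₃ sum to -4; with overall charge -2, Cu is +2.
Cu²⁺: group 11, so d-count = 11 − 2 = 9.
Configuration: t2g^6 e_g^3, giving 1 unpaired electron.

1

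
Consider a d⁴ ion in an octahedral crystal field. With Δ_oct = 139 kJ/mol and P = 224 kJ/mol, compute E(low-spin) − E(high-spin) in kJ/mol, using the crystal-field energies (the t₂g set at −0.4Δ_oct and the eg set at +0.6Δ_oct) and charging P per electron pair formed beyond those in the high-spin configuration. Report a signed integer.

In the high-spin limit (t₂g³ eg¹) the orbital term is -0.6Δ_oct = -83 kJ/mol, with no excess pairing.
Low-spin: t₂g⁴ eg⁰, orbital CFSE = -1.6Δ_oct = -222 kJ/mol; plus 1 excess pair × P = +224 kJ/mol; total 2 kJ/mol.
The difference is 2 − (-83) = 85 kJ/mol, so high-spin lies lower.

85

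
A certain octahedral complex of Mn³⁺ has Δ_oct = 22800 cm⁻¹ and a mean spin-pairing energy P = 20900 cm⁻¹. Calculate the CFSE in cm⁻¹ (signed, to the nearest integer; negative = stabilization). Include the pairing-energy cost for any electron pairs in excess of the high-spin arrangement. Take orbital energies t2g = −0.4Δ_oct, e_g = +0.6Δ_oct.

Mn sits in group 7; removing 3 electrons leaves Mn³⁺ with 7 − 3 = 4 d electrons.
Here Δ_oct > P (22800 > 20900), so the low-spin state is favoured.
Configuration: t2g^4 e_g^0.
Orbital CFSE = -1.6Δ_oct = -1.6 × 22800 = -36480 cm⁻¹.
Excess pairs vs high-spin: 1 − 0 = 1; pairing cost = +20900 cm⁻¹.
Net CFSE = -36480 + 20900 = -15580 cm⁻¹.

-15580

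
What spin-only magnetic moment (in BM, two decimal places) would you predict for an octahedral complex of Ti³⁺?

Ti³⁺: group 4, so d-count = 4 − 3 = 1.
For octahedral d¹ the high- and low-spin configurations coincide.
Configuration: t2g^1 e_g^0 → 1 unpaired electron.
μ(spin-only) = √[1(1+2)] = √3 ≈ 1.73 BM.

1.73 BM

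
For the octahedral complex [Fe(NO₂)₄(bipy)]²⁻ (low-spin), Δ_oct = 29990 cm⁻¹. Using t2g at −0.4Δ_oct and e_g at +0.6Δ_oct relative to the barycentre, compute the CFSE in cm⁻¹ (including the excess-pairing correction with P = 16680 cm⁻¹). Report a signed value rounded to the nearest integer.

Ligand charges: 4×(-1) from NO₂⁻ and 1×(+0) from bipy sum to -4; with overall charge -2, Fe is +2.
Fe is in group 8, so Fe²⁺ is d⁶ (8 − 2 = 6).
The d⁶ electrons fill as t2g^6 e_g^0.
CFSE(orbital) = 6×(-0.4Δ_oct) + 0×(0.6Δ_oct) = -2.4Δ_oct; with Δ_oct = 29990 cm⁻¹ that is -71976 cm⁻¹.
High-spin d⁶ would be t2g^4 e_g^2 with 1 pair; low-spin has 3, so 2 excess pairs cost +2P = +33360 cm⁻¹.
Combining: -71976 + 33360 = -38616 cm⁻¹.

-38616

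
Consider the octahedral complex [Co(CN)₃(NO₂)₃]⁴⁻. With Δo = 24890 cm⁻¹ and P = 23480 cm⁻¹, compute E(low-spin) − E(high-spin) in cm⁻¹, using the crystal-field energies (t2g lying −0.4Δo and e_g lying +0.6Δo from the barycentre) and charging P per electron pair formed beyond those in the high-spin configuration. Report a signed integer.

Ligand charges: 3×(-1) from CN⁻ and 3×(-1) from NO₂⁻ sum to -6; with overall charge -4, Co is +2.
Co is in group 9, so Co²⁺ is d⁷ (9 − 2 = 7).
In the high-spin limit (t2g^5 e_g^2) the orbital term is -0.8Δo = -19912 cm⁻¹, with no excess pairing.
Low-spin: t2g^6 e_g^1, orbital CFSE = -1.8Δo = -44802 cm⁻¹; plus 1 excess pair × P = +23480 cm⁻¹; total -21322 cm⁻¹.
Thus E(LS) − E(HS) = -1410 cm⁻¹.

-1410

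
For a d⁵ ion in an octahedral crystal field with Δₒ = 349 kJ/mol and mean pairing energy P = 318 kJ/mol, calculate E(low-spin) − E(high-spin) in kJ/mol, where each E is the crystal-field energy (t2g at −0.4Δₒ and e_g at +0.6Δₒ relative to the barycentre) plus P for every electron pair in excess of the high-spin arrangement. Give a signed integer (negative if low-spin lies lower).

High-spin: t2g^3 e_g^2, CFSE = 0.0Δₒ = 0 kJ/mol.
Low-spin t2g^5 e_g^0 gives -2.0Δₒ = -698 kJ/mol, but forming 2 extra pairs costs 2P = 636 kJ/mol, so E(LS) = -698 + 636 = -62 kJ/mol.
The difference is -62 − (0) = -62 kJ/mol, so low-spin lies lower.

-62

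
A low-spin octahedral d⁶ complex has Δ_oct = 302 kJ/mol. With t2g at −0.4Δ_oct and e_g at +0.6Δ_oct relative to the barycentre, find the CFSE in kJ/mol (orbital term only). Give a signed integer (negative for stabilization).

-725

Electron filling gives t2g^6 e_g^0.
The orbital stabilization is -2.4Δ_oct = -2.4 × 302 = -725 kJ/mol.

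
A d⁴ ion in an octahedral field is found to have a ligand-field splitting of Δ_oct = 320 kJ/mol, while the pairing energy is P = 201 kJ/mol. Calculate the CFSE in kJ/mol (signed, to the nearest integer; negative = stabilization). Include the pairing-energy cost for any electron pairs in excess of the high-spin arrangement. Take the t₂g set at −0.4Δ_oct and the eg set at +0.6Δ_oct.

-311

Δ_oct > P, so pairing is preferred: the ground state is low-spin.
Configuration: t₂g⁴ eg⁰.
Orbital CFSE = -1.6Δ_oct = -1.6 × 320 = -512 kJ/mol.
Excess pairs vs high-spin: 1 − 0 = 1; pairing cost = +201 kJ/mol.
Net CFSE = -512 + 201 = -311 kJ/mol.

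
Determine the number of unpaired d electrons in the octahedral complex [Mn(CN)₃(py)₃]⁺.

Ligand charges: 3×(-1) from CN⁻ and 3×(+0) from py sum to -3; with overall charge +1, Mn is +4.
Mn⁴⁺: group 7, so d-count = 7 − 4 = 3.
Configuration: t2g^3 e_g^0, giving 3 unpaired electrons.

3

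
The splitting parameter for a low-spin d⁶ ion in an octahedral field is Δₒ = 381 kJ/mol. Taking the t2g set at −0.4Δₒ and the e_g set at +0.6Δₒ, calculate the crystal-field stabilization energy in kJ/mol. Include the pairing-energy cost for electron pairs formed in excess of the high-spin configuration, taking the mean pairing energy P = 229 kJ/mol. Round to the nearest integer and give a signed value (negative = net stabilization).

Configuration: t2g^6 e_g^0.
CFSE(orbital) = 6×(-0.4Δₒ) + 0×(0.6Δₒ) = -2.4Δₒ; with Δₒ = 381 kJ/mol that is -914 kJ/mol.
Relative to high-spin t2g^4 e_g^2 (1 paired), the low-spin configuration has 2 additional pairs, contributing +2 × 229 = +458 kJ/mol.
Overall CFSE = -914 + 458 = -456 kJ/mol.

-456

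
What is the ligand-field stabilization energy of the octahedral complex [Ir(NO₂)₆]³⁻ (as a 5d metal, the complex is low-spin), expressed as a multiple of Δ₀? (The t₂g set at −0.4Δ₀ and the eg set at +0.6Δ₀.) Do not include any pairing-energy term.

Each NO₂⁻ contributes -1; 6 × (-1) = -6. With overall charge -3, Ir is in the +3 oxidation state.
Group 9 minus oxidation state +3 gives a d⁶ configuration for Ir³⁺.
Configuration: t₂g⁶ eg⁰.
CFSE = 6(-0.4Δ₀) + 0(0.6Δ₀) = -2.4Δ₀ + 0.0Δ₀ = -2.4Δ₀.

-2.4 Δ₀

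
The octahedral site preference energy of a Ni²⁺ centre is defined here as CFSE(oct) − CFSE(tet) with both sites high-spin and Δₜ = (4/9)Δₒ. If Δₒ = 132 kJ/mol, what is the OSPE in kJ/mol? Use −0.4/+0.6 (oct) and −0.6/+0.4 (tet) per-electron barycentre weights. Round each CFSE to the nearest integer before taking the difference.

Ni²⁺: group 10, so d-count = 10 − 2 = 8.
Octahedral high-spin t₂g⁶ eg²: CFSE = -1.2 × 132 = -158 kJ/mol.
Tetrahedral e⁴ t₂⁴ gives -0.8Δₜ = -0.8 × (4/9) × 132 = -47 kJ/mol.
Subtracting, OSPE = -158 − (-47) = -111 kJ/mol.

-111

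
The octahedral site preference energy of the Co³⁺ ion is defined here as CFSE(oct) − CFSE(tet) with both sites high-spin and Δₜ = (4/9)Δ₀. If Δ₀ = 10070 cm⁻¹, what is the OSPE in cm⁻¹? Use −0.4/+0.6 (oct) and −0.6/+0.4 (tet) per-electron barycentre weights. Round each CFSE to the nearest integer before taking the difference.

-1343

Co sits in group 9; removing 3 electrons leaves Co³⁺ with 9 − 3 = 6 d electrons.
Octahedral (high-spin): t2g^4 e_g^2, CFSE = 4(−0.4) + 2(+0.6) = -0.4Δ₀ = -0.4 × 10070 = -4028 cm⁻¹.
Tetrahedral: e^3 t2^3, CFSE = 3(−0.6) + 3(+0.4) = -0.6Δₜ = -0.6 × (4/9) × 10070 = -2685 cm⁻¹.
OSPE = CFSE(oct) − CFSE(tet) = -4028 − (-2685) = -1343 cm⁻¹.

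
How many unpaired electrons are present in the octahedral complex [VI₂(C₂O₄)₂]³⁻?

2

Ligand charges: 2×(-1) from I⁻ and 2×(-2) from C₂O₄²⁻ sum to -6; with overall charge -3, V is +3.
V sits in group 5; removing 3 electrons leaves V³⁺ with 5 − 3 = 2 d electrons.
Configuration: t₂g² eg⁰, giving 2 unpaired electrons.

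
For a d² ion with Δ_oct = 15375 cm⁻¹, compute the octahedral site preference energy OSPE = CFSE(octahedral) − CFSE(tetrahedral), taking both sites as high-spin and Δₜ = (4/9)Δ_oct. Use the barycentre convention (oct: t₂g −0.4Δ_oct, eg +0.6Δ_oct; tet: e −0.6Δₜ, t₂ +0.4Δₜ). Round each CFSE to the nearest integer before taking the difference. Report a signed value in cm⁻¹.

Octahedral (high-spin): t₂g² eg⁰, CFSE = 2(−0.4) + 0(+0.6) = -0.8Δ_oct = -0.8 × 15375 = -12300 cm⁻¹.
Tetrahedral: e² t₂⁰, CFSE = 2(−0.6) + 0(+0.4) = -1.2Δₜ = -1.2 × (4/9) × 15375 = -8200 cm⁻¹.
OSPE = CFSE(oct) − CFSE(tet) = -12300 − (-8200) = -4100 cm⁻¹.

-4100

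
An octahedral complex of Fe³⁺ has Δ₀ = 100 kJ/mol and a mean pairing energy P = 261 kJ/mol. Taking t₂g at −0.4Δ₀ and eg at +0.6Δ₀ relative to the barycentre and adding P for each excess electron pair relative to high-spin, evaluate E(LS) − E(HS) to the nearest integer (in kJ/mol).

Fe sits in group 8; removing 3 electrons leaves Fe³⁺ with 8 − 3 = 5 d electrons.
High-spin: t₂g³ eg², CFSE = 0.0Δ₀ = 0 kJ/mol.
For low-spin the configuration is t₂g⁵ eg⁰: orbital energy -2.0 × 100 = -200 kJ/mol, and 2 additional pairs relative to high-spin add 522 kJ/mol, giving 322 kJ/mol.
E(LS) − E(HS) = 322 − (0) = 322 kJ/mol.

322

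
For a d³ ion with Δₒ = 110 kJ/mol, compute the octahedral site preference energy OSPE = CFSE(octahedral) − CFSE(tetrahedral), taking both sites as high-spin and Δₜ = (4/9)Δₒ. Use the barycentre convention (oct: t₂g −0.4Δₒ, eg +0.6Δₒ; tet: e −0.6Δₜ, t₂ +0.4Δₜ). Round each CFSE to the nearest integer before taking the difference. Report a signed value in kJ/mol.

-93

Octahedral (high-spin): t2g^3 e_g^0, CFSE = 3(−0.4) + 0(+0.6) = -1.2Δₒ = -1.2 × 110 = -132 kJ/mol.
Tetrahedral: e^2 t2^1, CFSE = 2(−0.6) + 1(+0.4) = -0.8Δₜ = -0.8 × (4/9) × 110 = -39 kJ/mol.
OSPE = CFSE(oct) − CFSE(tet) = -132 − (-39) = -93 kJ/mol.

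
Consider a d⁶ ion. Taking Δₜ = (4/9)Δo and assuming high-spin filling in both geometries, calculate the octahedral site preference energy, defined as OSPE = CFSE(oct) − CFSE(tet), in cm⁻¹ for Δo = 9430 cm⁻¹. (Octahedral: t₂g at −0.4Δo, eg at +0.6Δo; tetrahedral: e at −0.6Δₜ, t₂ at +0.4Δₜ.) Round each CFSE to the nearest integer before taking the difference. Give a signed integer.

-1257

Octahedral high-spin t₂g⁴ eg²: CFSE = -0.4 × 9430 = -3772 cm⁻¹.
Tetrahedral: e³ t₂³, CFSE = 3(−0.6) + 3(+0.4) = -0.6Δₜ = -0.6 × (4/9) × 9430 = -2515 cm⁻¹.
Subtracting, OSPE = -3772 − (-2515) = -1257 cm⁻¹.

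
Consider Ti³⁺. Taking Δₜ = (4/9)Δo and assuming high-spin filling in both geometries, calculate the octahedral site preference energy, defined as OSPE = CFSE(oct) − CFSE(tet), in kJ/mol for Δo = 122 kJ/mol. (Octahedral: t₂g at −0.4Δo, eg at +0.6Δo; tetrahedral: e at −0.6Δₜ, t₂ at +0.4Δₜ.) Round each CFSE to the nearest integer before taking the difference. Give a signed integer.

Group 4 minus oxidation state +3 gives a d¹ configuration for Ti³⁺.
In an octahedral site d¹ (HS) is t₂g¹ eg⁰, giving CFSE(oct) = -0.4Δo = -49 kJ/mol.
Tetrahedral: e¹ t₂⁰, CFSE = 1(−0.6) + 0(+0.4) = -0.6Δₜ = -0.6 × (4/9) × 122 = -33 kJ/mol.
OSPE = CFSE(oct) − CFSE(tet) = -49 − (-33) = -16 kJ/mol.

-16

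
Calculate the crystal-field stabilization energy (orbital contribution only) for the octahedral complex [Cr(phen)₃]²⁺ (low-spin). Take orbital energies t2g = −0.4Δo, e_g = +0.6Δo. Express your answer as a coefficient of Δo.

-1.6 Δo

phen is neutral, so the +2 overall charge sits on Cr: oxidation state +2.
Cr is in group 6, so Cr²⁺ is d⁴ (6 − 2 = 4).
Configuration: t2g^4 e_g^0.
CFSE = 4(-0.4Δo) + 0(0.6Δo) = -1.6Δo + 0.0Δo = -1.6Δo.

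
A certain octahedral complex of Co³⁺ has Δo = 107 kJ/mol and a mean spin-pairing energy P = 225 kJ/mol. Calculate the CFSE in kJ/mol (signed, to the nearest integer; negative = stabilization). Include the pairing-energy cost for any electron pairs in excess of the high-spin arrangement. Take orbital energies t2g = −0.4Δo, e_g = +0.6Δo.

Co sits in group 9; removing 3 electrons leaves Co³⁺ with 9 − 3 = 6 d electrons.
With Δo < P the complex is high-spin.
Configuration: t2g^4 e_g^2.
Orbital CFSE = -0.4Δo = -0.4 × 107 = -43 kJ/mol.
High-spin has no excess pairs, so no pairing correction applies.

-43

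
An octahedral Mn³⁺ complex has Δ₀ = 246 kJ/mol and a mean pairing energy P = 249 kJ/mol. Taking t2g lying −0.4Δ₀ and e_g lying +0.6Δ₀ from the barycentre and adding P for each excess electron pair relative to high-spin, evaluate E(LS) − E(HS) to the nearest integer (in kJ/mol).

Mn is in group 7, so Mn³⁺ is d⁴ (7 − 3 = 4).
In the high-spin limit (t2g^3 e_g^1) the orbital term is -0.6Δ₀ = -148 kJ/mol, with no excess pairing.
Low-spin t2g^4 e_g^0 gives -1.6Δ₀ = -394 kJ/mol, but forming 1 extra pair costs 1P = 249 kJ/mol, so E(LS) = -394 + 249 = -145 kJ/mol.
E(LS) − E(HS) = -145 − (-148) = 3 kJ/mol.

3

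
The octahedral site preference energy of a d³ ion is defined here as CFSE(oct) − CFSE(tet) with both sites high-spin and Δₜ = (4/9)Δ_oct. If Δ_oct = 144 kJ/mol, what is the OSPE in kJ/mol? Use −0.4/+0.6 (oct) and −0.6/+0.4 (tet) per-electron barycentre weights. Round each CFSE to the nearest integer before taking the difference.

In an octahedral site d³ (HS) is t2g^3 e_g^0, giving CFSE(oct) = -1.2Δ_oct = -173 kJ/mol.
In a tetrahedral site the filling is e^2 t2^1: CFSE(tet) = -0.8Δₜ = -0.8 × (4/9)(144) = -51 kJ/mol.
OSPE = CFSE(oct) − CFSE(tet) = -173 − (-51) = -122 kJ/mol.

-122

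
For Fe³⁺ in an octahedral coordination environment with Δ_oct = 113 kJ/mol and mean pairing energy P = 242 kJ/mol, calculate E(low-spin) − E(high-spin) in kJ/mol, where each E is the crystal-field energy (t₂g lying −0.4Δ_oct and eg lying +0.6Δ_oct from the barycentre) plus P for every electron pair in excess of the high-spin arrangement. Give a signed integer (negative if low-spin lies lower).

258

Group 8 minus oxidation state +3 gives a d⁵ configuration for Fe³⁺.
In the high-spin limit (t₂g³ eg²) the orbital term is 0.0Δ_oct = 0 kJ/mol, with no excess pairing.
For low-spin the configuration is t₂g⁵ eg⁰: orbital energy -2.0 × 113 = -226 kJ/mol, and 2 additional pairs relative to high-spin add 484 kJ/mol, giving 258 kJ/mol.
The difference is 258 − (0) = 258 kJ/mol, so high-spin lies lower.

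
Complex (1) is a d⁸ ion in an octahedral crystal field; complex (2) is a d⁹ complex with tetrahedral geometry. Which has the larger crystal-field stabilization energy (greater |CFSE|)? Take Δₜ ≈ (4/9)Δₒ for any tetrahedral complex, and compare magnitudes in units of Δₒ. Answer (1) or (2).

(1): For octahedral d⁸ the high- and low-spin configurations coincide; t₂g⁶ eg², CFSE = -1.2Δₒ.
(2): With tetrahedral geometry the complex is necessarily high-spin; e^4 t2^5, CFSE = -0.4Δₜ ≈ -0.18Δₒ.
So (1) has the larger |CFSE|.

(1)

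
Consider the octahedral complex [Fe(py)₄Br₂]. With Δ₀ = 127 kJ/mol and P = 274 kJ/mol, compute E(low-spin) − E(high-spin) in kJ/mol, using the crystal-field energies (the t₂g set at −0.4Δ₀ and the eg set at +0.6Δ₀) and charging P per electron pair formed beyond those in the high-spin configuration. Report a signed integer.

294

Ligand charges: 4×(+0) from py and 2×(-1) from Br⁻ sum to -2; with overall charge +0, Fe is +2.
Fe sits in group 8; removing 2 electrons leaves Fe²⁺ with 8 − 2 = 6 d electrons.
High-spin: t₂g⁴ eg², CFSE = -0.4Δ₀ = -51 kJ/mol.
For low-spin the configuration is t₂g⁶ eg⁰: orbital energy -2.4 × 127 = -305 kJ/mol, and 2 additional pairs relative to high-spin add 548 kJ/mol, giving 243 kJ/mol.
The difference is 243 − (-51) = 294 kJ/mol, so high-spin lies lower.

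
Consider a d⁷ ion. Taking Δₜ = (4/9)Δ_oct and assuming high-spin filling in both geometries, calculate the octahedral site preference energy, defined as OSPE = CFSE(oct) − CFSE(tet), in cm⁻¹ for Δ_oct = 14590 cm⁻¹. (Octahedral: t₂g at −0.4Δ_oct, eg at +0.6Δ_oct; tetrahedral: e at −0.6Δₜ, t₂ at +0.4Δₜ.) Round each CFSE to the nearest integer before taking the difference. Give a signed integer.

-3891

Octahedral (high-spin): t₂g⁵ eg², CFSE = 5(−0.4) + 2(+0.6) = -0.8Δ_oct = -0.8 × 14590 = -11672 cm⁻¹.
In a tetrahedral site the filling is e⁴ t₂³: CFSE(tet) = -1.2Δₜ = -1.2 × (4/9)(14590) = -7781 cm⁻¹.
OSPE = CFSE(oct) − CFSE(tet) = -11672 − (-7781) = -3891 cm⁻¹.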